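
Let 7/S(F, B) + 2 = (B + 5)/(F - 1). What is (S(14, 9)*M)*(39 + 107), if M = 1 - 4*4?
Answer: 33215/2 ≈ 16608.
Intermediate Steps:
S(F, B) = 7/(-2 + (5 + B)/(-1 + F)) (S(F, B) = 7/(-2 + (B + 5)/(F - 1)) = 7/(-2 + (5 + B)/(-1 + F)))
M = -15 (M = 1 - 16 = -15)
(S(14, 9)*M)*(39 + 107) = ((7*(-1 + 14)/(7 + 9 - 2*14))*(-15))*(39 + 107) = ((7*13/(7 + 9 - 28))*(-15))*146 = ((7*13/(-12))*(-15))*146 = ((7*(-1/12)*13)*(-15))*146 = -91/12*(-15)*146 = (455/4)*146 = 33215/2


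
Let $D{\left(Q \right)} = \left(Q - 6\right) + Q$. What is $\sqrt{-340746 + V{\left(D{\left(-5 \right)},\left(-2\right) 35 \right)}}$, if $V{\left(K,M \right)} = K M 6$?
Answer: $3 i \sqrt{37114} \approx 577.95 i$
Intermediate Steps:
$D{\left(Q \right)} = -6 + 2 Q$ ($D{\left(Q \right)} = \left(-6 + Q\right) + Q = -6 + 2 Q$)
$V{\left(K,M \right)} = 6 K M$
$\sqrt{-340746 + V{\left(D{\left(-5 \right)},\left(-2\right) 35 \right)}} = \sqrt{-340746 + 6 \left(-6 + 2 \left(-5\right)\right) \left(\left(-2\right) 35\right)} = \sqrt{-340746 + 6 \left(-6 - 10\right) \left(-70\right)} = \sqrt{-340746 + 6 \left(-16\right) \left(-70\right)} = \sqrt{-340746 + 6720} = \sqrt{-334026} = 3 i \sqrt{37114}$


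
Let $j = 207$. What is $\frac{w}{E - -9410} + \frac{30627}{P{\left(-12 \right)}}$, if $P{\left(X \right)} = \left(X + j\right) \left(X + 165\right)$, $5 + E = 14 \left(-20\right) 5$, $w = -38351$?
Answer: $- \frac{3995702}{1061463} \approx -3.7643$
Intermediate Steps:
$E = -1405$ ($E = -5 + 14 \left(-20\right) 5 = -5 - 1400 = -1405$)
$P{\left(X \right)} = \left(165 + X\right) \left(207 + X\right)$ ($P{\left(X \right)} = \left(X + 207\right) \left(X + 165\right) = \left(207 + X\right) \left(165 + X\right) = \left(165 + X\right) \left(207 + X\right)$)
$\frac{w}{E - -9410} + \frac{30627}{P{\left(-12 \right)}} = - \frac{38351}{-1405 - -9410} + \frac{30627}{34155 + \left(-12\right)^{2} + 372 \left(-12\right)} = - \frac{38351}{-1405 + 9410} + \frac{30627}{34155 + 144 - 4464} = - \frac{38351}{8005} + \frac{30627}{29835} = \left(-38351\right) \frac{1}{8005} + 30627 \cdot \frac{1}{29835} = - \frac{38351}{8005} + \frac{3403}{3315} = - \frac{3995702}{1061463}$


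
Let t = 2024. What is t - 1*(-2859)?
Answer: 4883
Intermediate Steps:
t - 1*(-2859) = 2024 - 1*(-2859) = 2024 + 2859 = 4883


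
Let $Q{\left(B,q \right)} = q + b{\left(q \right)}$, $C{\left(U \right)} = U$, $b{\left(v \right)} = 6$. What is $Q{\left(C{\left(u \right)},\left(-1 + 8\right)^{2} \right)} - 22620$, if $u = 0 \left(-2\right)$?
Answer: $-22565$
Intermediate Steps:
$u = 0$
$Q{\left(B,q \right)} = 6 + q$ ($Q{\left(B,q \right)} = q + 6 = 6 + q$)
$Q{\left(C{\left(u \right)},\left(-1 + 8\right)^{2} \right)} - 22620 = \left(6 + \left(-1 + 8\right)^{2}\right) - 22620 = \left(6 + 7^{2}\right) - 22620 = \left(6 + 49\right) - 22620 = 55 - 22620 = -22565$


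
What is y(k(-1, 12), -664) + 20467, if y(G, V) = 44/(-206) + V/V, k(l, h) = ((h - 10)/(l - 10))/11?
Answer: 2108182/103 ≈ 20468.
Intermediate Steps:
k(l, h) = (-10 + h)/(11*(-10 + l)) (k(l, h) = ((-10 + h)/(-10 + l))*(1/11) = (-10 + h)/(11*(-10 + l)))
y(G, V) = 81/103 (y(G, V) = 44*(-1/206) + 1 = -22/103 + 1 = 81/103)
y(k(-1, 12), -664) + 20467 = 81/103 + 20467 = 2108182/103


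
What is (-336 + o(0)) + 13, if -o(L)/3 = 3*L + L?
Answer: -323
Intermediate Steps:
o(L) = -12*L (o(L) = -3*(3*L + L) = -12*L)
(-336 + o(0)) + 13 = (-336 - 12*0) + 13 = (-336 + 0) + 13 = -336 + 13 = -323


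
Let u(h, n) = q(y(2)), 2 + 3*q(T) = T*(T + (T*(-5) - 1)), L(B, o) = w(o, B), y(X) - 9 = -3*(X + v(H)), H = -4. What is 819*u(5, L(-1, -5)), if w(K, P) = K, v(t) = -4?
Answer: -250341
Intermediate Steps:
y(X) = 21 - 3*X (y(X) = 9 - 3*(X - 4) = 9 - 3*(-4 + X) = 9 + (12 - 3*X) = 21 - 3*X)
L(B, o) = o
q(T) = -2/3 + T*(-1 - 4*T)/3 (q(T) = -2/3 + (T*(T + (T*(-5) - 1)))/3 = -2/3 + (T*(T + (-5*T - 1)))/3 = -2/3 + (T*(T + (-1 - 5*T)))/3 = -2/3 + (T*(-1 - 4*T))/3 = -2/3 + T*(-1 - 4*T)/3)
u(h, n) = -917/3 (u(h, n) = -2/3 - 4*(21 - 3*2)**2/3 - (21 - 3*2)/3 = -2/3 - 4*(21 - 6)**2/3 - (21 - 6)/3 = -2/3 - 4/3*15**2 - 1/3*15 = -2/3 - 4/3*225 - 5 = -2/3 - 300 - 5 = -917/3)
819*u(5, L(-1, -5)) = 819*(-917/3) = -250341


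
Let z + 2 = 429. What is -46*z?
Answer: -19642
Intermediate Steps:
z = 427 (z = -2 + 429 = 427)
-46*z = -46*427 = -19642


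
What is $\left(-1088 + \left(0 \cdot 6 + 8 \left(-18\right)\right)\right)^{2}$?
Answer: $1517824$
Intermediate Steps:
$\left(-1088 + \left(0 \cdot 6 + 8 \left(-18\right)\right)\right)^{2} = \left(-1088 + \left(0 - 144\right)\right)^{2} = \left(-1088 - 144\right)^{2} = \left(-1232\right)^{2} = 1517824$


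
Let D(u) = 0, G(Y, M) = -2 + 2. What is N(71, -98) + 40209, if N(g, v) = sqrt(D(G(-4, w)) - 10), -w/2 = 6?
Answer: 40209 + I*sqrt(10) ≈ 40209.0 + 3.1623*I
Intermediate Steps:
w = -12 (w = -2*6 = -12)
G(Y, M) = 0
N(g, v) = I*sqrt(10) (N(g, v) = sqrt(0 - 10) = sqrt(-10) = I*sqrt(10))
N(71, -98) + 40209 = I*sqrt(10) + 40209 = 40209 + I*sqrt(10)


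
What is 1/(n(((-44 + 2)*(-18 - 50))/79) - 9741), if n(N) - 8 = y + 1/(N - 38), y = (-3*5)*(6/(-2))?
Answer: -146/1414527 ≈ -0.00010321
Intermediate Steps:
y = 45 (y = -90*(-1)/2 = -15*(-3) = 45)
n(N) = 53 + 1/(-38 + N) (n(N) = 8 + (45 + 1/(N - 38)) = 8 + (45 + 1/(-38 + N)) = 53 + 1/(-38 + N))
1/(n(((-44 + 2)*(-18 - 50))/79) - 9741) = 1/((-2013 + 53*(((-44 + 2)*(-18 - 50))/79))/(-38 + ((-44 + 2)*(-18 - 50))/79) - 9741) = 1/((-2013 + 53*(-42*(-68)*(1/79)))/(-38 - 42*(-68)*(1/79)) - 9741) = 1/((-2013 + 53*(2856*(1/79)))/(-38 + 2856*(1/79)) - 9741) = 1/((-2013 + 53*(2856/79))/(-38 + 2856/79) - 9741) = 1/((-2013 + 151368/79)/(-146/79) - 9741) = 1/(-79/146*(-7659/79) - 9741) = 1/(7659/146 - 9741) = 1/(-1414527/146) = -146/1414527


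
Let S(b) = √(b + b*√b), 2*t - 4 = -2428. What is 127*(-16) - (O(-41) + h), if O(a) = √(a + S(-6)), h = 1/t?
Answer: -2462783/1212 - √(-41 + √6*√(-1 - I*√6)) ≈ -2032.3 + 6.2328*I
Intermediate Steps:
t = -1212 (t = 2 + (½)*(-2428) = 2 - 1214 = -1212)
h = -1/1212 (h = 1/(-1212) = -1/1212 ≈ -0.00082508)
S(b) = √(b + b^(3/2))
O(a) = √(a + √(-6 - 6*I*√6)) (O(a) = √(a + √(-6 + (-6)^(3/2))) = √(a + √(-6 - 6*I*√6)))
127*(-16) - (O(-41) + h) = 127*(-16) - (√(-41 + √6*√(-1 - I*√6)) - 1/1212) = -2032 - (-1/1212 + √(-41 + √6*√(-1 - I*√6))) = -2032 + (1/1212 - √(-41 + √6*√(-1 - I*√6))) = -2462783/1212 - √(-41 + √6*√(-1 - I*√6))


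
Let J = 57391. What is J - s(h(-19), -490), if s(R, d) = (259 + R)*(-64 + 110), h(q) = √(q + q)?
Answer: 45477 - 46*I*√38 ≈ 45477.0 - 283.56*I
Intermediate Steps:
h(q) = √2*√q (h(q) = √(2*q) = √2*√q)
s(R, d) = 11914 + 46*R (s(R, d) = (259 + R)*46 = 11914 + 46*R)
J - s(h(-19), -490) = 57391 - (11914 + 46*(√2*√(-19))) = 57391 - (11914 + 46*(√2*(I*√19))) = 57391 - (11914 + 46*(I*√38)) = 57391 - (11914 + 46*I*√38) = 57391 + (-11914 - 46*I*√38) = 45477 - 46*I*√38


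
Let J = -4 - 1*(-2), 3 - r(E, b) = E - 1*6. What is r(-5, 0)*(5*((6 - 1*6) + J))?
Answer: -140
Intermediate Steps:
r(E, b) = 9 - E (r(E, b) = 3 - (E - 1*6) = 3 - (E - 6) = 3 - (-6 + E) = 3 + (6 - E) = 9 - E)
J = -2 (J = -4 + 2 = -2)
r(-5, 0)*(5*((6 - 1*6) + J)) = (9 - 1*(-5))*(5*((6 - 1*6) - 2)) = (9 + 5)*(5*((6 - 6) - 2)) = 14*(5*(0 - 2)) = 14*(5*(-2)) = 14*(-10) = -140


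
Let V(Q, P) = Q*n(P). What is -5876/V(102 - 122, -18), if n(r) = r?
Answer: -1469/90 ≈ -16.322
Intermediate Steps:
V(Q, P) = P*Q (V(Q, P) = Q*P = P*Q)
-5876/V(102 - 122, -18) = -5876*(-1/(18*(102 - 122))) = -5876/((-18*(-20))) = -5876/360 = -5876*1/360 = -1469/90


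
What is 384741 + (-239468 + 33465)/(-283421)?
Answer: 109043884964/283421 ≈ 3.8474e+5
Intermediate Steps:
384741 + (-239468 + 33465)/(-283421) = 384741 - 206003*(-1/283421) = 384741 + 206003/283421 = 109043884964/283421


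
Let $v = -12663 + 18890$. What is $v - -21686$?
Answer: $27913$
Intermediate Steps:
$v = 6227$
$v - -21686 = 6227 - -21686 = 6227 + 21686 = 27913$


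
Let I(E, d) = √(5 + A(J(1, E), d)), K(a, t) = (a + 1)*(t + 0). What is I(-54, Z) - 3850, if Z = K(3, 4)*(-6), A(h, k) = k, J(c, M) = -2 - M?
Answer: -3850 + I*√91 ≈ -3850.0 + 9.5394*I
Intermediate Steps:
K(a, t) = t*(1 + a) (K(a, t) = (1 + a)*t = t*(1 + a))
Z = -96 (Z = (4*(1 + 3))*(-6) = (4*4)*(-6) = 16*(-6) = -96)
I(E, d) = √(5 + d)
I(-54, Z) - 3850 = √(5 - 96) - 3850 = √(-91) - 3850 = I*√91 - 3850 = -3850 + I*√91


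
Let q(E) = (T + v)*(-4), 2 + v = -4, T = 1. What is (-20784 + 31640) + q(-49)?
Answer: 10876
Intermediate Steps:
v = -6 (v = -2 - 4 = -6)
q(E) = 20 (q(E) = (1 - 6)*(-4) = -5*(-4) = 20)
(-20784 + 31640) + q(-49) = (-20784 + 31640) + 20 = 10856 + 20 = 10876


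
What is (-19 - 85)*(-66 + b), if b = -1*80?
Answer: 15184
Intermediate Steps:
b = -80
(-19 - 85)*(-66 + b) = (-19 - 85)*(-66 - 80) = -104*(-146) = 15184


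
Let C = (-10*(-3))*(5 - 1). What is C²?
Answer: 14400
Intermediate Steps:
C = 120 (C = 30*4 = 120)
C² = 120² = 14400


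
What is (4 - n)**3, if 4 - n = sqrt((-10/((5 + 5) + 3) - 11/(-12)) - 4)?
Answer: -601*I*sqrt(23439)/12168 ≈ -7.5618*I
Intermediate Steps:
n = 4 - I*sqrt(23439)/78 (n = 4 - sqrt((-10/((5 + 5) + 3) - 11/(-12)) - 4) = 4 - sqrt((-10/(10 + 3) - 11*(-1/12)) - 4) = 4 - sqrt((-10/13 + 11/12) - 4) = 4 - sqrt(23/156 - 4) = 4 - sqrt(-601/156) = 4 - I*sqrt(23439)/78 ≈ 4.0 - 1.9628*I)
(4 - n)**3 = (4 - (4 - I*sqrt(23439)/78))**3 = (4 + (-4 + I*sqrt(23439)/78))**3 = (I*sqrt(23439)/78)**3 = -601*I*sqrt(23439)/12168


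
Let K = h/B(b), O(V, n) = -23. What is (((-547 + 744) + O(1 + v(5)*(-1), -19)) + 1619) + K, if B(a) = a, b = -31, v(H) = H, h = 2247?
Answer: 53336/31 ≈ 1720.5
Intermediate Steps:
K = -2247/31 (K = 2247/(-31) = 2247*(-1/31) = -2247/31 ≈ -72.484)
(((-547 + 744) + O(1 + v(5)*(-1), -19)) + 1619) + K = (((-547 + 744) - 23) + 1619) - 2247/31 = ((197 - 23) + 1619) - 2247/31 = (174 + 1619) - 2247/31 = 1793 - 2247/31 = 53336/31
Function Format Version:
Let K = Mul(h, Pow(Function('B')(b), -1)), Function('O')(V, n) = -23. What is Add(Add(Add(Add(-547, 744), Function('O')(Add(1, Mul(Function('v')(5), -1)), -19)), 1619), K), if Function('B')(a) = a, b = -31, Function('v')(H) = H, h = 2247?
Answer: Rational(53336, 31) ≈ 1720.5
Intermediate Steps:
K = Rational(-2247, 31) (K = Mul(2247, Pow(-31, -1)) = Mul(2247, Rational(-1, 31)) = Rational(-2247, 31) ≈ -72.484)
Add(Add(Add(Add(-547, 744), Function('O')(Add(1, Mul(Function('v')(5), -1)), -19)), 1619), K) = Add(Add(Add(Add(-547, 744), -23), 1619), Rational(-2247, 31)) = Add(Add(Add(197, -23), 1619), Rational(-2247, 31)) = Add(Add(174, 1619), Rational(-2247, 31)) = Add(1793, Rational(-2247, 31)) = Rational(53336, 31)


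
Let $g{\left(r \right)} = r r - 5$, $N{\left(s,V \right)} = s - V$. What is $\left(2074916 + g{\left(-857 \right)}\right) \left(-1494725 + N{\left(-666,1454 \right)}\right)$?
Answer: $-4205176469200$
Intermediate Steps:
$g{\left(r \right)} = -5 + r^{2}$ ($g{\left(r \right)} = r^{2} - 5 = -5 + r^{2}$)
$\left(2074916 + g{\left(-857 \right)}\right) \left(-1494725 + N{\left(-666,1454 \right)}\right) = \left(2074916 - \left(5 - \left(-857\right)^{2}\right)\right) \left(-1494725 - 2120\right) = \left(2074916 + \left(-5 + 734449\right)\right) \left(-1494725 - 2120\right) = \left(2074916 + 734444\right) \left(-1494725 - 2120\right) = 2809360 \left(-1496845\right) = -4205176469200$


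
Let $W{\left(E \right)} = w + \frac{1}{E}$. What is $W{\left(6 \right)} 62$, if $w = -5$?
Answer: $- \frac{899}{3} \approx -299.67$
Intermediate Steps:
$W{\left(E \right)} = -5 + \frac{1}{E}$
$W{\left(6 \right)} 62 = \left(-5 + \frac{1}{6}\right) 62 = \left(- \frac{29}{6}\right) 62 = - \frac{899}{3}$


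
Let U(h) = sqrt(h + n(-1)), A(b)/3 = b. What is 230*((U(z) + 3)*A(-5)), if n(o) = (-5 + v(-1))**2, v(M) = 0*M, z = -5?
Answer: -10350 - 6900*sqrt(5) ≈ -25779.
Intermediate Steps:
A(b) = 3*b
v(M) = 0
n(o) = 25 (n(o) = (-5 + 0)**2 = (-5)**2 = 25)
U(h) = sqrt(25 + h) (U(h) = sqrt(h + 25) = sqrt(25 + h))
230*((U(z) + 3)*A(-5)) = 230*((sqrt(25 - 5) + 3)*(3*(-5))) = 230*((sqrt(20) + 3)*(-15)) = 230*((2*sqrt(5) + 3)*(-15)) = 230*((3 + 2*sqrt(5))*(-15)) = 230*(-45 - 30*sqrt(5)) = -10350 - 6900*sqrt(5)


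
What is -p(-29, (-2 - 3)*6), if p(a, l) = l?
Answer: 30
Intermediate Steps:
-p(-29, (-2 - 3)*6) = -(-2 - 3)*6 = -(-5)*6 = -1*(-30) = 30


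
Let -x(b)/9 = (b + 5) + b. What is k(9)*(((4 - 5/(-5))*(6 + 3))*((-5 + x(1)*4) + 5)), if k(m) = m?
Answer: -102060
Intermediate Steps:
x(b) = -45 - 18*b (x(b) = -9*((b + 5) + b) = -9*((5 + b) + b) = -9*(5 + 2*b) = -45 - 18*b)
k(9)*(((4 - 5/(-5))*(6 + 3))*((-5 + x(1)*4) + 5)) = 9*(((4 - 5/(-5))*(6 + 3))*((-5 + (-45 - 18*1)*4) + 5)) = 9*(((4 - 5*(-⅕))*9)*((-5 + (-45 - 18)*4) + 5)) = 9*(((4 + 1)*9)*((-5 - 63*4) + 5)) = 9*((5*9)*((-5 - 252) + 5)) = 9*(45*(-257 + 5)) = 9*(45*(-252)) = 9*(-11340) = -102060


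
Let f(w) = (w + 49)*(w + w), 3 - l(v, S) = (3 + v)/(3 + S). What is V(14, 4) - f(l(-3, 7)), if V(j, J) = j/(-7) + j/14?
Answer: -313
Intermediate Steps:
l(v, S) = 3 - (3 + v)/(3 + S)
f(w) = 2*w*(49 + w) (f(w) = (49 + w)*(2*w) = 2*w*(49 + w))
V(j, J) = -j/14 (V(j, J) = j*(-⅐) + j*(1/14) = -j/7 + j/14 = -j/14)
V(14, 4) - f(l(-3, 7)) = -1/14*14 - 2*(6 - 1*(-3) + 3*7)/(3 + 7)*(49 + (6 - 1*(-3) + 3*7)/(3 + 7)) = -1 - 2*(6 + 3 + 21)/10*(49 + (6 + 3 + 21)/10) = -1 - 2*(⅒)*30*(49 + (⅒)*30) = -1 - 2*3*(49 + 3) = -1 - 2*3*52 = -1 - 1*312 = -1 - 312 = -313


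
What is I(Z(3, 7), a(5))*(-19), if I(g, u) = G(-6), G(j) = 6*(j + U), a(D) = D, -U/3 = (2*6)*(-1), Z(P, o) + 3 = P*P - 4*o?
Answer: -3420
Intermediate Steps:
Z(P, o) = -3 + P² - 4*o (Z(P, o) = -3 + (P*P - 4*o) = -3 + (P² - 4*o) = -3 + P² - 4*o)
U = 36 (U = -3*2*6*(-1) = -36*(-1) = -3*(-12) = 36)
G(j) = 216 + 6*j (G(j) = 6*(j + 36) = 6*(36 + j) = 216 + 6*j)
I(g, u) = 180 (I(g, u) = 216 + 6*(-6) = 216 - 36 = 180)
I(Z(3, 7), a(5))*(-19) = 180*(-19) = -3420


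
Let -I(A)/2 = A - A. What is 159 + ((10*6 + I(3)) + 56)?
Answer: 275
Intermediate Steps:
I(A) = 0 (I(A) = -2*(A - A) = -2*0 = 0)
159 + ((10*6 + I(3)) + 56) = 159 + ((10*6 + 0) + 56) = 159 + ((60 + 0) + 56) = 159 + (60 + 56) = 159 + 116 = 275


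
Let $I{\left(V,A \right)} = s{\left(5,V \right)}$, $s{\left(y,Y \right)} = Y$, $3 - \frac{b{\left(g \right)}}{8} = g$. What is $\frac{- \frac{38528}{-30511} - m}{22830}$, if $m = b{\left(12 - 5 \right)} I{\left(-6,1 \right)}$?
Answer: $- \frac{2909792}{348283065} \approx -0.0083547$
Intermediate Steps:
$b{\left(g \right)} = 24 - 8 g$
$I{\left(V,A \right)} = V$
$m = 192$ ($m = \left(24 - 8 \left(12 - 5\right)\right) \left(-6\right) = \left(24 - 56\right) \left(-6\right) = \left(-32\right) \left(-6\right) = 192$)
$\frac{- \frac{38528}{-30511} - m}{22830} = \frac{- \frac{38528}{-30511} - 192}{22830} = \left(\left(-38528\right) \left(- \frac{1}{30511}\right) - 192\right) \frac{1}{22830} = \left(\frac{38528}{30511} - 192\right) \frac{1}{22830} = \left(- \frac{5819584}{30511}\right) \frac{1}{22830} = - \frac{2909792}{348283065}$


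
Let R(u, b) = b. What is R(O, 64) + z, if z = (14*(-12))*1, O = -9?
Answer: -104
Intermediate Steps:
z = -168 (z = -168*1 = -168)
R(O, 64) + z = 64 - 168 = -104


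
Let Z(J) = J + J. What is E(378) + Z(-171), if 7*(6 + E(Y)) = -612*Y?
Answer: -33396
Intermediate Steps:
Z(J) = 2*J
E(Y) = -6 - 612*Y/7 (E(Y) = -6 + (-612*Y)/7 = -6 - 612*Y/7)
E(378) + Z(-171) = (-6 - 612/7*378) + 2*(-171) = (-6 - 33048) - 342 = -33054 - 342 = -33396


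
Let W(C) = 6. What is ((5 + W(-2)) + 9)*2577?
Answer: 51540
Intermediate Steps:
((5 + W(-2)) + 9)*2577 = ((5 + 6) + 9)*2577 = (11 + 9)*2577 = 20*2577 = 51540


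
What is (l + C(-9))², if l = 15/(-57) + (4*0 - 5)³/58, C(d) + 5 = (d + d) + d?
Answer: 1438609041/1214404 ≈ 1184.6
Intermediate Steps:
C(d) = -5 + 3*d (C(d) = -5 + ((d + d) + d) = -5 + (2*d + d) = -5 + 3*d)
l = -2665/1102 (l = 15*(-1/57) + (0 - 5)³*(1/58) = -5/19 + (-5)³*(1/58) = -5/19 - 125*1/58 = -5/19 - 125/58 = -2665/1102 ≈ -2.4183)
(l + C(-9))² = (-2665/1102 + (-5 + 3*(-9)))² = (-2665/1102 + (-5 - 27))² = (-2665/1102 - 32)² = (-37929/1102)² = 1438609041/1214404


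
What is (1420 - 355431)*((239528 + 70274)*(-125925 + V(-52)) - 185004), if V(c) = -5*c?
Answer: 13782162726222674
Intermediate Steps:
(1420 - 355431)*((239528 + 70274)*(-125925 + V(-52)) - 185004) = (1420 - 355431)*((239528 + 70274)*(-125925 - 5*(-52)) - 185004) = -354011*(309802*(-125925 + 260) - 185004) = -354011*(309802*(-125665) - 185004) = -354011*(-38931268330 - 185004) = -354011*(-38931453334) = 13782162726222674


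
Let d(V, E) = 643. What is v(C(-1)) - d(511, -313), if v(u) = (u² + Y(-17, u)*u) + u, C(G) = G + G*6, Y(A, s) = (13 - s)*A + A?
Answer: 1898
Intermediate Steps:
Y(A, s) = A + A*(13 - s) (Y(A, s) = A*(13 - s) + A = A + A*(13 - s))
C(G) = 7*G (C(G) = G + 6*G = 7*G)
v(u) = u + u² + u*(-238 + 17*u) (v(u) = (u² + (-17*(14 - u))*u) + u = (u² + (-238 + 17*u)*u) + u = (u² + u*(-238 + 17*u)) + u = u + u² + u*(-238 + 17*u))
v(C(-1)) - d(511, -313) = 3*(7*(-1))*(-79 + 6*(7*(-1))) - 1*643 = 3*(-7)*(-79 + 6*(-7)) - 643 = 3*(-7)*(-79 - 42) - 643 = 3*(-7)*(-121) - 643 = 2541 - 643 = 1898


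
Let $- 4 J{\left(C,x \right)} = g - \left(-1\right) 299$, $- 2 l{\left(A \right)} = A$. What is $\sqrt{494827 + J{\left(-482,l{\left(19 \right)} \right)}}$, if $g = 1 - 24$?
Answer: $\sqrt{494758} \approx 703.39$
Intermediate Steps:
$l{\left(A \right)} = - \frac{A}{2}$
$g = -23$ ($g = 1 - 24 = -23$)
$J{\left(C,x \right)} = -69$ ($J{\left(C,x \right)} = - \frac{-23 - \left(-1\right) 299}{4} = - \frac{-23 - -299}{4} = - \frac{-23 + 299}{4} = \left(- \frac{1}{4}\right) 276 = -69$)
$\sqrt{494827 + J{\left(-482,l{\left(19 \right)} \right)}} = \sqrt{494827 - 69} = \sqrt{494758}$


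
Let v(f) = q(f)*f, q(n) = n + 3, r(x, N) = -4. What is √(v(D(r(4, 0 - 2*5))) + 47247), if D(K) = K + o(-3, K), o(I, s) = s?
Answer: √47287 ≈ 217.46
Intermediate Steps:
D(K) = 2*K (D(K) = K + K = 2*K)
q(n) = 3 + n
v(f) = f*(3 + f) (v(f) = (3 + f)*f = f*(3 + f))
√(v(D(r(4, 0 - 2*5))) + 47247) = √((2*(-4))*(3 + 2*(-4)) + 47247) = √(-8*(3 - 8) + 47247) = √(-8*(-5) + 47247) = √(40 + 47247) = √47287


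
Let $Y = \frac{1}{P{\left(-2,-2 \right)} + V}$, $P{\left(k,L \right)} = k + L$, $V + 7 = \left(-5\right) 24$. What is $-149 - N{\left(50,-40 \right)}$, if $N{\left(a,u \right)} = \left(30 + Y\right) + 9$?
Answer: $- \frac{24627}{131} \approx -187.99$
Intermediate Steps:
$V = -127$ ($V = -7 - 120 = -127$)
$P{\left(k,L \right)} = L + k$
$Y = - \frac{1}{131}$ ($Y = \frac{1}{\left(-2 - 2\right) - 127} = \frac{1}{-4 - 127} = \frac{1}{-131} = - \frac{1}{131} \approx -0.0076336$)
$N{\left(a,u \right)} = \frac{5108}{131}$ ($N{\left(a,u \right)} = \left(30 - \frac{1}{131}\right) + 9 = \frac{3929}{131} + 9 = \frac{5108}{131}$)
$-149 - N{\left(50,-40 \right)} = -149 - \frac{5108}{131} = - \frac{24627}{131}$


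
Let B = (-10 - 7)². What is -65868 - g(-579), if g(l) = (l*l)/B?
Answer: -19371093/289 ≈ -67028.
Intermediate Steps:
B = 289 (B = (-17)² = 289)
g(l) = l²/289 (g(l) = (l*l)/289 = l²*(1/289) = l²/289)
-65868 - g(-579) = -65868 - (-579)²/289 = -65868 - 335241/289 = -19371093/289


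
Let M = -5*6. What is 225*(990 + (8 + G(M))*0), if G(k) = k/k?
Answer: 222750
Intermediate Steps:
M = -30
G(k) = 1
225*(990 + (8 + G(M))*0) = 225*(990 + (8 + 1)*0) = 225*(990 + 9*0) = 225*(990 + 0) = 225*990 = 222750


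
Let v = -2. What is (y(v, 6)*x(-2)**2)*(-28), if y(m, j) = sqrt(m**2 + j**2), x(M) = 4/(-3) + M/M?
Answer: -56*sqrt(10)/9 ≈ -19.676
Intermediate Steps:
x(M) = -1/3 (x(M) = 4*(-1/3) + 1 = -4/3 + 1 = -1/3)
y(m, j) = sqrt(j**2 + m**2)
(y(v, 6)*x(-2)**2)*(-28) = (sqrt(6**2 + (-2)**2)*(-1/3)**2)*(-28) = (sqrt(36 + 4)*(1/9))*(-28) = (sqrt(40)*(1/9))*(-28) = ((2*sqrt(10))*(1/9))*(-28) = (2*sqrt(10)/9)*(-28) = -56*sqrt(10)/9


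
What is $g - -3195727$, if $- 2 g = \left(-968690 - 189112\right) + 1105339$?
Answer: $\frac{6443917}{2} \approx 3.222 \cdot 10^{6}$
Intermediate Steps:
$g = \frac{52463}{2}$ ($g = - \frac{\left(-968690 - 189112\right) + 1105339}{2} = - \frac{-1157802 + 1105339}{2} = \left(- \frac{1}{2}\right) \left(-52463\right) = \frac{52463}{2} \approx 26232.0$)
$g - -3195727 = \frac{52463}{2} - -3195727 = \frac{52463}{2} + 3195727 = \frac{6443917}{2}$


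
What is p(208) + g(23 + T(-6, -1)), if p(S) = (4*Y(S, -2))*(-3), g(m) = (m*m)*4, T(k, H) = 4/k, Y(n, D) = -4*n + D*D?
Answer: 107380/9 ≈ 11931.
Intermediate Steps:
Y(n, D) = D² - 4*n (Y(n, D) = -4*n + D² = D² - 4*n)
g(m) = 4*m² (g(m) = m²*4 = 4*m²)
p(S) = -48 + 48*S (p(S) = (4*((-2)² - 4*S))*(-3) = (4*(4 - 4*S))*(-3) = (16 - 16*S)*(-3) = -48 + 48*S)
p(208) + g(23 + T(-6, -1)) = (-48 + 48*208) + 4*(23 + 4/(-6))² = (-48 + 9984) + 4*(23 + 4*(-⅙))² = 9936 + 4*(23 - ⅔)² = 9936 + 4*(67/3)² = 9936 + 4*(4489/9) = 9936 + 17956/9 = 107380/9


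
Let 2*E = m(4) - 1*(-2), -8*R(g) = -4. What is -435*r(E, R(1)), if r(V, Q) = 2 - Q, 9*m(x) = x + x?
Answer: -1305/2 ≈ -652.50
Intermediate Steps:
R(g) = ½ (R(g) = -⅛*(-4) = ½)
m(x) = 2*x/9 (m(x) = (x + x)/9 = (2*x)/9 = 2*x/9)
E = 13/9 (E = ((2/9)*4 - 1*(-2))/2 = (8/9 + 2)/2 = (½)*(26/9) = 13/9 ≈ 1.4444)
-435*r(E, R(1)) = -435*(2 - 1*½) = -435*(2 - ½) = -435*3/2 = -1305/2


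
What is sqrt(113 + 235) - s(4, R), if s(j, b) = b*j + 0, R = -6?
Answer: 24 + 2*sqrt(87) ≈ 42.655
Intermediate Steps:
s(j, b) = b*j
sqrt(113 + 235) - s(4, R) = sqrt(113 + 235) - (-6)*4 = sqrt(348) - 1*(-24) = 2*sqrt(87) + 24 = 24 + 2*sqrt(87)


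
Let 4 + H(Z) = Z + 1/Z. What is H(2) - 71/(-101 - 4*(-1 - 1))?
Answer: -137/186 ≈ -0.73656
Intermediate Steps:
H(Z) = -4 + Z + 1/Z (H(Z) = -4 + (Z + 1/Z) = -4 + Z + 1/Z)
H(2) - 71/(-101 - 4*(-1 - 1)) = (-4 + 2 + 1/2) - 71/(-101 - 4*(-1 - 1)) = (-4 + 2 + ½) - 71/(-101 - 4*(-2)) = -3/2 - 71/(-101 + 8) = -3/2 - 71/(-93) = -3/2 - 71*(-1/93) = -3/2 + 71/93 = -137/186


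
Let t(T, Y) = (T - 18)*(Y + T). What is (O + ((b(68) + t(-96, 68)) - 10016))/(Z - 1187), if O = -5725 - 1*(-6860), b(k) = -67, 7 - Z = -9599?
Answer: -5756/8419 ≈ -0.68369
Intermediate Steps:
Z = 9606 (Z = 7 - 1*(-9599) = 7 + 9599 = 9606)
t(T, Y) = (-18 + T)*(T + Y)
O = 1135 (O = -5725 + 6860 = 1135)
(O + ((b(68) + t(-96, 68)) - 10016))/(Z - 1187) = (1135 + ((-67 + ((-96)**2 - 18*(-96) - 18*68 - 96*68)) - 10016))/(9606 - 1187) = (1135 + ((-67 + (9216 + 1728 - 1224 - 6528)) - 10016))/8419 = (1135 + ((-67 + 3192) - 10016))*(1/8419) = (1135 + (3125 - 10016))*(1/8419) = (1135 - 6891)*(1/8419) = -5756*1/8419 = -5756/8419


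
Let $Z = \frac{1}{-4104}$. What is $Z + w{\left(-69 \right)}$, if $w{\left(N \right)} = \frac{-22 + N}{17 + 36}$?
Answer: $- \frac{373517}{217512} \approx -1.7172$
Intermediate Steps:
$Z = - \frac{1}{4104} \approx -0.00024366$
$w{\left(N \right)} = - \frac{22}{53} + \frac{N}{53}$ ($w{\left(N \right)} = \frac{-22 + N}{53} = \left(-22 + N\right) \frac{1}{53} = - \frac{22}{53} + \frac{N}{53}$)
$Z + w{\left(-69 \right)} = - \frac{1}{4104} + \left(- \frac{22}{53} + \frac{1}{53} \left(-69\right)\right) = - \frac{1}{4104} - \frac{91}{53} = - \frac{373517}{217512}$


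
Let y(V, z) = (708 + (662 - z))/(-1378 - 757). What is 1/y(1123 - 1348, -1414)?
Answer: -2135/2784 ≈ -0.76688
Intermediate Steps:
y(V, z) = -274/427 + z/2135 (y(V, z) = (1370 - z)/(-2135) = (1370 - z)*(-1/2135) = -274/427 + z/2135)
1/y(1123 - 1348, -1414) = 1/(-274/427 + (1/2135)*(-1414)) = 1/(-274/427 - 202/305) = 1/(-2784/2135) = -2135/2784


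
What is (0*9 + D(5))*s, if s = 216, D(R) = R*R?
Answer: 5400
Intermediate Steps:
D(R) = R²
(0*9 + D(5))*s = (0*9 + 5²)*216 = (0 + 25)*216 = 25*216 = 5400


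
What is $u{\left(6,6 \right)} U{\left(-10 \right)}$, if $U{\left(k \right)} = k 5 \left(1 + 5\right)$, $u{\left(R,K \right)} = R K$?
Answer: $-10800$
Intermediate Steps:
$u{\left(R,K \right)} = K R$
$U{\left(k \right)} = 30 k$ ($U{\left(k \right)} = 5 k 6 = 30 k$)
$u{\left(6,6 \right)} U{\left(-10 \right)} = 6 \cdot 6 \cdot 30 \left(-10\right) = 36 \left(-300\right) = -10800$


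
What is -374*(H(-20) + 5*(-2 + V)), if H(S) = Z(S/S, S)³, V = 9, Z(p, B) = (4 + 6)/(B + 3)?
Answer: -3761010/289 ≈ -13014.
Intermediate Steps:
Z(p, B) = 10/(3 + B)
H(S) = 1000/(3 + S)³ (H(S) = (10/(3 + S))³ = 1000/(3 + S)³)
-374*(H(-20) + 5*(-2 + V)) = -374*(1000/(3 - 20)³ + 5*(-2 + 9)) = -374*(1000/(-17)³ + 5*7) = -374*(1000*(-1/4913) + 35) = -374*(-1000/4913 + 35) = -374*170955/4913 = -3761010/289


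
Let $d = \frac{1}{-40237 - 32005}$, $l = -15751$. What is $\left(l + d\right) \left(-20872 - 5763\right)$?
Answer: $\frac{30307533494805}{72242} \approx 4.1953 \cdot 10^{8}$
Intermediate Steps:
$d = - \frac{1}{72242}$ ($d = \frac{1}{-40237 - 32005} = \frac{1}{-72242} = - \frac{1}{72242} \approx -1.3842 \cdot 10^{-5}$)
$\left(l + d\right) \left(-20872 - 5763\right) = \left(-15751 - \frac{1}{72242}\right) \left(-20872 - 5763\right) = \left(- \frac{1137883743}{72242}\right) \left(-26635\right) = \frac{30307533494805}{72242}$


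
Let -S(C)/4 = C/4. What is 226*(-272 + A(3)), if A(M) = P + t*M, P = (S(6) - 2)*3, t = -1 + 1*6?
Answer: -63506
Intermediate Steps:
t = 5 (t = -1 + 6 = 5)
S(C) = -C (S(C) = -4*C/4 = -C)
P = -24 (P = (-1*6 - 2)*3 = (-6 - 2)*3 = -8*3 = -24)
A(M) = -24 + 5*M
226*(-272 + A(3)) = 226*(-272 + (-24 + 5*3)) = 226*(-272 + (-24 + 15)) = 226*(-272 - 9) = 226*(-281) = -63506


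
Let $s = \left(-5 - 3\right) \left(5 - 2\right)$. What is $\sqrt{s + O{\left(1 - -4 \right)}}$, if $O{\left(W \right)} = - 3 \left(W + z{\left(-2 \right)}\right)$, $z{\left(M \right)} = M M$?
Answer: $i \sqrt{51} \approx 7.1414 i$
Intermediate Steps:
$z{\left(M \right)} = M^{2}$
$s = -24$ ($s = \left(-5 - 3\right) 3 = \left(-8\right) 3 = -24$)
$O{\left(W \right)} = -12 - 3 W$ ($O{\left(W \right)} = - 3 \left(W + \left(-2\right)^{2}\right) = - 3 \left(W + 4\right) = - 3 \left(4 + W\right) = -12 - 3 W$)
$\sqrt{s + O{\left(1 - -4 \right)}} = \sqrt{-24 - \left(12 + 3 \left(1 - -4\right)\right)} = \sqrt{-24 - \left(12 + 3 \left(1 + 4\right)\right)} = \sqrt{-24 - 27} = \sqrt{-51} = i \sqrt{51}$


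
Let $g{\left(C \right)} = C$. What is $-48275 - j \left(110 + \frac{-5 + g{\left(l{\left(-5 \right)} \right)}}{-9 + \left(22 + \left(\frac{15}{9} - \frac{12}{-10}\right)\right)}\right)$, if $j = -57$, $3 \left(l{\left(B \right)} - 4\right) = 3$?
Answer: $-42005$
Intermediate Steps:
$l{\left(B \right)} = 5$ ($l{\left(B \right)} = 4 + \frac{1}{3} \cdot 3 = 4 + 1 = 5$)
$-48275 - j \left(110 + \frac{-5 + g{\left(l{\left(-5 \right)} \right)}}{-9 + \left(22 + \left(\frac{15}{9} - \frac{12}{-10}\right)\right)}\right) = -48275 - - 57 \left(110 + \frac{-5 + 5}{-9 + \left(22 + \left(\frac{15}{9} - \frac{12}{-10}\right)\right)}\right) = -48275 - - 57 \left(110 + \frac{0}{-9 + \left(22 + \left(15 \cdot \frac{1}{9} - - \frac{6}{5}\right)\right)}\right) = -48275 - - 57 \left(110 + \frac{0}{-9 + \left(22 + \left(\frac{5}{3} + \frac{6}{5}\right)\right)}\right) = -48275 - - 57 \left(110 + \frac{0}{-9 + \left(22 + \frac{43}{15}\right)}\right) = -48275 - - 57 \left(110 + \frac{0}{-9 + \frac{373}{15}}\right) = -48275 - - 57 \left(110 + \frac{0}{\frac{238}{15}}\right) = -48275 - - 57 \left(110 + 0 \cdot \frac{15}{238}\right) = -48275 - - 57 \left(110 + 0\right) = -48275 - \left(-57\right) 110 = -48275 - -6270 = -48275 + 6270 = -42005$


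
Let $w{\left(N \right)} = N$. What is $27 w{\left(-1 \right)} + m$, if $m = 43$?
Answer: $16$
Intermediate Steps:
$27 w{\left(-1 \right)} + m = 27 \left(-1\right) + 43 = -27 + 43 = 16$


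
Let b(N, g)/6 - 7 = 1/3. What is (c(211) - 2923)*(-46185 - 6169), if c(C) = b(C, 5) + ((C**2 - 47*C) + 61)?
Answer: -1664124244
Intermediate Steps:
b(N, g) = 44 (b(N, g) = 42 + 6/3 = 42 + 6*(1/3) = 42 + 2 = 44)
c(C) = 105 + C**2 - 47*C (c(C) = 44 + ((C**2 - 47*C) + 61) = 44 + (61 + C**2 - 47*C) = 105 + C**2 - 47*C)
(c(211) - 2923)*(-46185 - 6169) = ((105 + 211**2 - 47*211) - 2923)*(-46185 - 6169) = ((105 + 44521 - 9917) - 2923)*(-52354) = (34709 - 2923)*(-52354) = 31786*(-52354) = -1664124244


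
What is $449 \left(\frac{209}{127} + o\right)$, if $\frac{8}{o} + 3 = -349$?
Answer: $\frac{4071981}{5588} \approx 728.7$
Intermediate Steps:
$o = - \frac{1}{44}$ ($o = \frac{8}{-3 - 349} = \frac{8}{-352} = 8 \left(- \frac{1}{352}\right) = - \frac{1}{44} \approx -0.022727$)
$449 \left(\frac{209}{127} + o\right) = 449 \left(\frac{209}{127} - \frac{1}{44}\right) = 449 \cdot \frac{9069}{5588} = \frac{4071981}{5588}$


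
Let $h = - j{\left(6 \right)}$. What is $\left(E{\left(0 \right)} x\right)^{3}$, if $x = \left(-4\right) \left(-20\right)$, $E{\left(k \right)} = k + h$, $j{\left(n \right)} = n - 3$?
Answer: $-13824000$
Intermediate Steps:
$j{\left(n \right)} = -3 + n$
$h = -3$ ($h = - (-3 + 6) = \left(-1\right) 3 = -3$)
$E{\left(k \right)} = -3 + k$ ($E{\left(k \right)} = k - 3 = -3 + k$)
$x = 80$
$\left(E{\left(0 \right)} x\right)^{3} = \left(\left(-3 + 0\right) 80\right)^{3} = \left(\left(-3\right) 80\right)^{3} = \left(-240\right)^{3} = -13824000$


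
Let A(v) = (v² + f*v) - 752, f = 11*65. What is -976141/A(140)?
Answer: -976141/118948 ≈ -8.2065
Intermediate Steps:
f = 715
A(v) = -752 + v² + 715*v (A(v) = (v² + 715*v) - 752 = -752 + v² + 715*v)
-976141/A(140) = -976141/(-752 + 140² + 715*140) = -976141/(-752 + 19600 + 100100) = -976141/118948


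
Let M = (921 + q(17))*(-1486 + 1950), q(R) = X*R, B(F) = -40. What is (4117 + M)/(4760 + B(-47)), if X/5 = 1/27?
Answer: 11688887/127440 ≈ 91.721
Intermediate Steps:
X = 5/27 ≈ 0.18519
q(R) = 5*R/27
M = 11577728/27 (M = (921 + (5/27)*17)*(-1486 + 1950) = (921 + 85/27)*464 = (24952/27)*464 = 11577728/27 ≈ 4.2880e+5)
(4117 + M)/(4760 + B(-47)) = (4117 + 11577728/27)/(4760 - 40) = (11688887/27)/4720 = (11688887/27)*(1/4720) = 11688887/127440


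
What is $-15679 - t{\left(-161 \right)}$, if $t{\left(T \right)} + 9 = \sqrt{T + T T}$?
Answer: $-15670 - 4 \sqrt{1610} \approx -15831.0$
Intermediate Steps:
$t{\left(T \right)} = -9 + \sqrt{T + T^{2}}$ ($t{\left(T \right)} = -9 + \sqrt{T + T T} = -9 + \sqrt{T + T^{2}}$)
$-15679 - t{\left(-161 \right)} = -15679 - \left(-9 + \sqrt{- 161 \left(1 - 161\right)}\right) = -15679 - \left(-9 + \sqrt{\left(-161\right) \left(-160\right)}\right) = -15679 - \left(-9 + \sqrt{25760}\right) = -15679 - \left(-9 + 4 \sqrt{1610}\right) = -15679 + \left(9 - 4 \sqrt{1610}\right) = -15670 - 4 \sqrt{1610}$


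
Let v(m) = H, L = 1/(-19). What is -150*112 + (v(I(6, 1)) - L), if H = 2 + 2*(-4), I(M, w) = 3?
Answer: -319313/19 ≈ -16806.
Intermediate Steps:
L = -1/19 ≈ -0.052632
H = -6 (H = 2 - 8 = -6)
v(m) = -6
-150*112 + (v(I(6, 1)) - L) = -150*112 + (-6 - 1*(-1/19)) = -16800 + (-6 + 1/19) = -16800 - 113/19 = -319313/19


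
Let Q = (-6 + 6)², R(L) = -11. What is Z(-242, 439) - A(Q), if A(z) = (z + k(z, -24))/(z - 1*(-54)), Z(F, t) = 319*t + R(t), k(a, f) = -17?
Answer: 7561637/54 ≈ 1.4003e+5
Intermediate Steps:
Q = 0 (Q = 0² = 0)
Z(F, t) = -11 + 319*t (Z(F, t) = 319*t - 11 = -11 + 319*t)
A(z) = (-17 + z)/(54 + z) (A(z) = (z - 17)/(z - 1*(-54)) = (-17 + z)/(z + 54) = (-17 + z)/(54 + z))
Z(-242, 439) - A(Q) = (-11 + 319*439) - (-17 + 0)/(54 + 0) = (-11 + 140041) - (-17)/54 = 140030 - (-17)/54 = 140030 - 1*(-17/54) = 140030 + 17/54 = 7561637/54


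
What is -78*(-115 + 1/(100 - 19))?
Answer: 242164/27 ≈ 8969.0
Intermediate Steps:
-78*(-115 + 1/(100 - 19)) = -78*(-115 + 1/81) = -78*(-9314)/81 = -1*(-242164/27) = 242164/27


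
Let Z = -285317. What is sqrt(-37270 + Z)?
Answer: 3*I*sqrt(35843) ≈ 567.97*I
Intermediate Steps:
sqrt(-37270 + Z) = sqrt(-37270 - 285317) = sqrt(-322587) = 3*I*sqrt(35843)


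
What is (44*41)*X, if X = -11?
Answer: -19844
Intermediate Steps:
(44*41)*X = (44*41)*(-11) = 1804*(-11) = -19844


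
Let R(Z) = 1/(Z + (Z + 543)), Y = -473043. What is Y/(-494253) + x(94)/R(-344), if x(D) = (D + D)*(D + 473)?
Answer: -2546460493739/164751 ≈ -1.5456e+7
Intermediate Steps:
x(D) = 2*D*(473 + D) (x(D) = (2*D)*(473 + D) = 2*D*(473 + D))
R(Z) = 1/(543 + 2*Z) (R(Z) = 1/(Z + (543 + Z)) = 1/(543 + 2*Z))
Y/(-494253) + x(94)/R(-344) = -473043/(-494253) + (2*94*(473 + 94))/(1/(543 + 2*(-344))) = -473043*(-1/494253) + (2*94*567)/(1/(543 - 688)) = 157681/164751 + 106596/(1/(-145)) = 157681/164751 + 106596/(-1/145) = 157681/164751 + 106596*(-145) = 157681/164751 - 15456420 = -2546460493739/164751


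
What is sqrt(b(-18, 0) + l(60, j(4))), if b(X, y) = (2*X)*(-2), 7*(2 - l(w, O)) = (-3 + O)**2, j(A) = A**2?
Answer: sqrt(2443)/7 ≈ 7.0610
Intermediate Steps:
l(w, O) = 2 - (-3 + O)**2/7
b(X, y) = -4*X
sqrt(b(-18, 0) + l(60, j(4))) = sqrt(-4*(-18) + (2 - (-3 + 4**2)**2/7)) = sqrt(72 + (2 - (-3 + 16)**2/7)) = sqrt(72 + (2 - 1/7*13**2)) = sqrt(72 + (2 - 1/7*169)) = sqrt(72 + (2 - 169/7)) = sqrt(72 - 155/7) = sqrt(349/7) = sqrt(2443)/7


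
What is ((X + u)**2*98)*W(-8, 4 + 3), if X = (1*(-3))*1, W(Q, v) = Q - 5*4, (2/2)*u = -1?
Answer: -43904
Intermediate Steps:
u = -1
W(Q, v) = -20 + Q (W(Q, v) = Q - 20 = -20 + Q)
X = -3 (X = -3*1 = -3)
((X + u)**2*98)*W(-8, 4 + 3) = ((-3 - 1)**2*98)*(-20 - 8) = ((-4)**2*98)*(-28) = (16*98)*(-28) = 1568*(-28) = -43904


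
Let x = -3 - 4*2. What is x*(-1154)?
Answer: 12694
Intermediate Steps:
x = -11 (x = -3 - 8 = -11)
x*(-1154) = -11*(-1154) = 12694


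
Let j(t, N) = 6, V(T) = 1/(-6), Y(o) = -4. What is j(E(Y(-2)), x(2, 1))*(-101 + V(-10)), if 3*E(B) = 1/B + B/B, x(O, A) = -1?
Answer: -607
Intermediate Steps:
E(B) = ⅓ + 1/(3*B) (E(B) = (1/B + B/B)/3 = (1/B + 1)/3 = (1 + 1/B)/3 = ⅓ + 1/(3*B))
V(T) = -⅙
j(E(Y(-2)), x(2, 1))*(-101 + V(-10)) = 6*(-101 - ⅙) = 6*(-607/6) = -607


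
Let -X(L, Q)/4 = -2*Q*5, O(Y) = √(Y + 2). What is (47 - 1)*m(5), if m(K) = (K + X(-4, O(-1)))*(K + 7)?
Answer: 24840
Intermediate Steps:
O(Y) = √(2 + Y)
X(L, Q) = 40*Q (X(L, Q) = -4*(-2*Q)*5 = -(-40)*Q = 40*Q)
m(K) = (7 + K)*(40 + K) (m(K) = (K + 40*√(2 - 1))*(K + 7) = (K + 40*√1)*(7 + K) = (K + 40*1)*(7 + K) = (K + 40)*(7 + K) = (40 + K)*(7 + K) = (7 + K)*(40 + K))
(47 - 1)*m(5) = (47 - 1)*(280 + 5² + 47*5) = 46*(280 + 25 + 235) = 46*540 = 24840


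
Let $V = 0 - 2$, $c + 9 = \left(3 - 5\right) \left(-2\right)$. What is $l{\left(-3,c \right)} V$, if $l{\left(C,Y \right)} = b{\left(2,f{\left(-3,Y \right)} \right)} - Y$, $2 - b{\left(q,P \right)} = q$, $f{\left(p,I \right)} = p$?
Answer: $-10$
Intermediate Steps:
$b{\left(q,P \right)} = 2 - q$
$c = -5$ ($c = -9 + \left(3 - 5\right) \left(-2\right) = -9 - -4 = -9 + 4 = -5$)
$l{\left(C,Y \right)} = - Y$ ($l{\left(C,Y \right)} = \left(2 - 2\right) - Y = 0 - Y = - Y$)
$V = -2$ ($V = 0 - 2 = -2$)
$l{\left(-3,c \right)} V = \left(-1\right) \left(-5\right) \left(-2\right) = 5 \left(-2\right) = -10$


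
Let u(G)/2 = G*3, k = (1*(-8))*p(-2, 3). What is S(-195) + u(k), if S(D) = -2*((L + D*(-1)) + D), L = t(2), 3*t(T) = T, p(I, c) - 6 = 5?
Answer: -1588/3 ≈ -529.33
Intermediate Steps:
p(I, c) = 11 (p(I, c) = 6 + 5 = 11)
t(T) = T/3
L = 2/3 (L = (1/3)*2 = 2/3 ≈ 0.66667)
k = -88 (k = (1*(-8))*11 = -8*11 = -88)
S(D) = -4/3 (S(D) = -2*((2/3 + D*(-1)) + D) = -2*((2/3 - D) + D) = -2*2/3 = -4/3)
u(G) = 6*G (u(G) = 2*(G*3) = 2*(3*G) = 6*G)
S(-195) + u(k) = -4/3 + 6*(-88) = -4/3 - 528 = -1588/3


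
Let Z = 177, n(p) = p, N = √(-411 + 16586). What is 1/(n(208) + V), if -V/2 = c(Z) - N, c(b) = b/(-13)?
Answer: -19877/791468 + 845*√647/791468 ≈ 0.0020425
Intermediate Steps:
N = 5*√647 (N = √16175 = 5*√647 ≈ 127.18)
c(b) = -b/13 (c(b) = b*(-1/13) = -b/13)
V = 354/13 + 10*√647 (V = -2*(-1/13*177 - 5*√647) = -2*(-177/13 - 5*√647) = 354/13 + 10*√647 ≈ 281.59)
1/(n(208) + V) = 1/(208 + (354/13 + 10*√647)) = 1/(3058/13 + 10*√647)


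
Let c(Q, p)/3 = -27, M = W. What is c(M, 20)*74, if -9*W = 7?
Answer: -5994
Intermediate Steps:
W = -7/9 (W = -⅑*7 = -7/9 ≈ -0.77778)
M = -7/9 ≈ -0.77778
c(Q, p) = -81 (c(Q, p) = 3*(-27) = -81)
c(M, 20)*74 = -81*74 = -5994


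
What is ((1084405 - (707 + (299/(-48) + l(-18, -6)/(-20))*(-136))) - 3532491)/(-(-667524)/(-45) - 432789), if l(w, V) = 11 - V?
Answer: 73492673/13428686 ≈ 5.4728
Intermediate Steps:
((1084405 - (707 + (299/(-48) + l(-18, -6)/(-20))*(-136))) - 3532491)/(-(-667524)/(-45) - 432789) = ((1084405 - (707 + (299/(-48) + (11 - 1*(-6))/(-20))*(-136))) - 3532491)/(-(-667524)/(-45) - 432789) = ((1084405 - (707 + (299*(-1/48) + (11 + 6)*(-1/20))*(-136))) - 3532491)/(-(-667524)*(-1)/45 - 432789) = ((1084405 - (707 + (-299/48 + 17*(-1/20))*(-136))) - 3532491)/(-20228*11/15 - 432789) = ((1084405 - (707 + (-299/48 - 17/20)*(-136))) - 3532491)/(-222508/15 - 432789) = ((1084405 - (707 - 1699/240*(-136))) - 3532491)/(-6714343/15) = ((1084405 - (707 + 28883/30)) - 3532491)*(-15/6714343) = ((1084405 - 1*50093/30) - 3532491)*(-15/6714343) = ((1084405 - 50093/30) - 3532491)*(-15/6714343) = (32482057/30 - 3532491)*(-15/6714343) = -73492673/30*(-15/6714343) = 73492673/13428686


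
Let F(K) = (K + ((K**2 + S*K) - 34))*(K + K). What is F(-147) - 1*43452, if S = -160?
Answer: -13258164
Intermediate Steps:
F(K) = 2*K*(-34 + K**2 - 159*K) (F(K) = (K + ((K**2 - 160*K) - 34))*(K + K) = (K + (-34 + K**2 - 160*K))*(2*K) = (-34 + K**2 - 159*K)*(2*K) = 2*K*(-34 + K**2 - 159*K))
F(-147) - 1*43452 = 2*(-147)*(-34 + (-147)**2 - 159*(-147)) - 1*43452 = 2*(-147)*(-34 + 21609 + 23373) - 43452 = 2*(-147)*44948 - 43452 = -13214712 - 43452 = -13258164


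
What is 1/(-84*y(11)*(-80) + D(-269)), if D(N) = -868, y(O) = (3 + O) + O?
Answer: 1/167132 ≈ 5.9833e-6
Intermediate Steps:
y(O) = 3 + 2*O
1/(-84*y(11)*(-80) + D(-269)) = 1/(-84*(3 + 2*11)*(-80) - 868) = 1/(-84*(3 + 22)*(-80) - 868) = 1/(-84*25*(-80) - 868) = 1/(-2100*(-80) - 868) = 1/(168000 - 868) = 1/167132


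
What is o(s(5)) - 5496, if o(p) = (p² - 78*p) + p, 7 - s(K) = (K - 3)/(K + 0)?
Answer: -149016/25 ≈ -5960.6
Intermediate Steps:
s(K) = 7 - (-3 + K)/K (s(K) = 7 - (K - 3)/(K + 0) = 7 - (-3 + K)/K)
o(p) = p² - 77*p
o(s(5)) - 5496 = (6 + 3/5)*(-77 + (6 + 3/5)) - 5496 = (6 + 3*(⅕))*(-77 + (6 + 3*(⅕))) - 5496 = (6 + ⅗)*(-77 + (6 + ⅗)) - 5496 = 33*(-77 + 33/5)/5 - 5496 = (33/5)*(-352/5) - 5496 = -11616/25 - 5496 = -149016/25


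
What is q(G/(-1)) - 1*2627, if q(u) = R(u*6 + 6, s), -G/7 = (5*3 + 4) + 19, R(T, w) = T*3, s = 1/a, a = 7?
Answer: 2179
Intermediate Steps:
s = 1/7 ≈ 0.14286
R(T, w) = 3*T
G = -266 (G = -7*((5*3 + 4) + 19) = -7*((15 + 4) + 19) = -7*(19 + 19) = -7*38 = -266)
q(u) = 18 + 18*u (q(u) = 3*(u*6 + 6) = 3*(6*u + 6) = 3*(6 + 6*u) = 18 + 18*u)
q(G/(-1)) - 1*2627 = (18 + 18*(-266/(-1))) - 1*2627 = (18 + 18*(-266*(-1))) - 2627 = (18 + 18*266) - 2627 = (18 + 4788) - 2627 = 4806 - 2627 = 2179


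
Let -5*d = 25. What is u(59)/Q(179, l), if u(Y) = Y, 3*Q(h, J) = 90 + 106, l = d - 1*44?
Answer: 177/196 ≈ 0.90306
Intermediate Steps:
d = -5 (d = -1/5*25 = -5)
l = -49 (l = -5 - 1*44 = -5 - 44 = -49)
Q(h, J) = 196/3 (Q(h, J) = (90 + 106)/3 = (1/3)*196 = 196/3)
u(59)/Q(179, l) = 59/(196/3) = 59*(3/196) = 177/196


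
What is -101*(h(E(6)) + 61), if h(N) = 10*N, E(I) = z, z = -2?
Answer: -4141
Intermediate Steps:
E(I) = -2
-101*(h(E(6)) + 61) = -101*(10*(-2) + 61) = -101*(-20 + 61) = -101*41 = -4141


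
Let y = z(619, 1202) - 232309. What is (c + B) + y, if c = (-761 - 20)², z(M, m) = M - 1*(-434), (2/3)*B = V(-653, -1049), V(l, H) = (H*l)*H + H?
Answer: -1077465648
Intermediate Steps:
V(l, H) = H + l*H² (V(l, H) = l*H² + H = H + l*H²)
B = -1077844353 (B = 3*(-1049*(1 - 1049*(-653)))/2 = 3*(-1049*(1 + 684997))/2 = 3*(-1049*684998)/2 = (3/2)*(-718562902) = -1077844353)
z(M, m) = 434 + M (z(M, m) = M + 434 = 434 + M)
y = -231256 (y = (434 + 619) - 232309 = 1053 - 232309 = -231256)
c = 609961 (c = (-781)² = 609961)
(c + B) + y = (609961 - 1077844353) - 231256 = -1077234392 - 231256 = -1077465648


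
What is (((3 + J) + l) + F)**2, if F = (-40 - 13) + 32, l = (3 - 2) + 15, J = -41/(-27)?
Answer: 169/729 ≈ 0.23182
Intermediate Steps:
J = 41/27 (J = -41*(-1/27) = 41/27 ≈ 1.5185)
l = 16 (l = 1 + 15 = 16)
F = -21 (F = -53 + 32 = -21)
(((3 + J) + l) + F)**2 = (((3 + 41/27) + 16) - 21)**2 = ((122/27 + 16) - 21)**2 = (554/27 - 21)**2 = (-13/27)**2 = 169/729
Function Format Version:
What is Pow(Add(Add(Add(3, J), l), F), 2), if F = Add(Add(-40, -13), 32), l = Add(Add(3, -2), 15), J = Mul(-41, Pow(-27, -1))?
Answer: Rational(169, 729) ≈ 0.23182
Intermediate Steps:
J = Rational(41, 27) (J = Mul(-41, Rational(-1, 27)) = Rational(41, 27) ≈ 1.5185)
l = 16 (l = Add(1, 15) = 16)
F = -21 (F = Add(-53, 32) = -21)
Pow(Add(Add(Add(3, J), l), F), 2) = Pow(Add(Add(Add(3, Rational(41, 27)), 16), -21), 2) = Pow(Add(Add(Rational(122, 27), 16), -21), 2) = Pow(Add(Rational(554, 27), -21), 2) = Pow(Rational(-13, 27), 2) = Rational(169, 729)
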